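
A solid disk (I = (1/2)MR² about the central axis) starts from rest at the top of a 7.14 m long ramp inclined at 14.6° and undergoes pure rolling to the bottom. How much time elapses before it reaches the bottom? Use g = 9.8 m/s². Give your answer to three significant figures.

Here I = (1/2)MR², so the shape factor k = I/(MR²) = 0.5.
Translational: Mg sinθ − f = Ma. Rotational about the CM: fR = Iα = kMRa, so f = kMa.
Hence a = g sinθ/(1+k) = 9.8×sin14.6°/1.5 = 1.647 m/s².
With constant a from rest, t = √(2L/a) = √(2·7.14/1.647) ≈ 2.94 s.

t ≈ 2.94 s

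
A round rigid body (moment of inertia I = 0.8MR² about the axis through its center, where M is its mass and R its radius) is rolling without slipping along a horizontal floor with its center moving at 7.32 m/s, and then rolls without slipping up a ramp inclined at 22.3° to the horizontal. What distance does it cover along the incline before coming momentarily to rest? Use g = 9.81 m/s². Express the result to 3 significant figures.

d ≈ 13.0 m

With I = 0.8MR², the ratio k = I/(MR²) is 0.8.
Pure rolling means v = ωR; then KE = ½Mv² + ½I(v/R)² = ½(1+k)Mv² = (9/10)Mv².
Setting this equal to Mgh gives the vertical rise h = (1+k)v₀²/(2g) = 1.8×7.32²/(2×9.81) = 4.916 m.
Along the incline, d = h/sinθ = 4.916/sin22.3° ≈ 13.0 m.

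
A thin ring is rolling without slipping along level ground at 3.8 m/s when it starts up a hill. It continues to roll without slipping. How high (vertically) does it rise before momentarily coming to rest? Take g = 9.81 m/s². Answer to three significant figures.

With I = MR², the ratio k = I/(MR²) is 1.
Rolling without slipping gives ω = v/R, so the total kinetic energy is ½Mv² + ½Iω² = ½(1+k)Mv² = Mv².
At the top the kinetic energy is zero, so Mv₀² = Mgh.
Thus h = (1+k)v₀²/(2g) = 2 × 3.8² / (2 × 9.81) ≈ 1.47 m.

h ≈ 1.47 m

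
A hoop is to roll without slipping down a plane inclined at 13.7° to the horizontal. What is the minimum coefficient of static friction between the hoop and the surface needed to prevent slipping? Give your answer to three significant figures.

For this body I = MR², i.e. k = I/(MR²) = 1.
Translational: Mg sinθ − f = Ma. Rotational about the CM: fR = Iα = kMRa, so f = kMa.
These give a = g sinθ/(1+k) and the required friction f = kMg sinθ/(1+k).
The normal force is N = Mg cosθ, so μ_min = f/N = k tanθ/(1+k).
μ_min = 1 × tan13.7° / 2 ≈ 0.122.

μ_min ≈ 0.122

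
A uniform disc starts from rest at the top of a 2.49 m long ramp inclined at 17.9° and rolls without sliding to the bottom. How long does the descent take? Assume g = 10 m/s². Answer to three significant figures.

Here I = (1/2)MR², so the shape factor k = I/(MR²) = 0.5.
Along the incline Mg sinθ − f = Ma, and torque about the center fR = Iα = kMR²(a/R) gives f = kMa.
Hence a = g sinθ/(1+k) = 10×sin17.9°/1.5 = 2.049 m/s².
Starting from rest, L = ½at², so t = √(2L/a) = √(2×2.49/2.049) ≈ 1.56 s.

t ≈ 1.56 s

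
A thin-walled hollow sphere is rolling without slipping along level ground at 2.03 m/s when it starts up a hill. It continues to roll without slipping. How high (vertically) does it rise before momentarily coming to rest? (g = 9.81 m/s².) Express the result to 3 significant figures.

For this body I = (2/3)MR², i.e. k = I/(MR²) = 2/3.
Pure rolling means v = ωR; then KE = ½Mv² + ½I(v/R)² = ½(1+k)Mv² = (5/6)Mv².
At the top the kinetic energy is zero, so (5/6)Mv₀² = Mgh.
Thus h = (1+k)v₀²/(2g) = 1.667 × 2.03² / (2 × 9.81) ≈ 0.350 m.

h ≈ 0.350 m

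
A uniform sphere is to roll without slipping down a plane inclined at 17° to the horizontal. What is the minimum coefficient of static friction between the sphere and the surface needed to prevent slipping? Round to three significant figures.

μ_min ≈ 0.0874

The moment of inertia is (2/5)MR², giving k ≡ I/(MR²) = 0.4.
Translational: Mg sinθ − f = Ma. Rotational about the CM: fR = Iα = kMRa, so f = kMa.
These give a = g sinθ/(1+k) and the required friction f = kMg sinθ/(1+k).
The normal force is N = Mg cosθ, so μ_min = f/N = k tanθ/(1+k).
μ_min = 0.4 × tan17° / 1.4 ≈ 0.0874.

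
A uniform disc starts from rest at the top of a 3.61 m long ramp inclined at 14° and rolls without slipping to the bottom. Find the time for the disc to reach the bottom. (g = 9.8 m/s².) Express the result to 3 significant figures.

With I = (1/2)MR², the ratio k = I/(MR²) is 0.5.
Along the incline Mg sinθ − f = Ma, and torque about the center fR = Iα = kMR²(a/R) gives f = kMa.
Hence a = g sinθ/(1+k) = 9.8×sin14°/1.5 = 1.581 m/s².
With constant a from rest, t = √(2L/a) = √(2·3.61/1.581) ≈ 2.14 s.

t ≈ 2.14 s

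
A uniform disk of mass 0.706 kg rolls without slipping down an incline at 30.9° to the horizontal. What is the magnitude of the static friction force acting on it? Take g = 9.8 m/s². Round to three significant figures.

The moment of inertia is (1/2)MR², giving k ≡ I/(MR²) = 0.5.
Translational: Mg sinθ − f = Ma. Rotational about the CM: fR = Iα = kMRa, so f = kMa.
Combining, a = g sinθ/(1+k) and f = kMa = kMg sinθ/(1+k).
f = 0.5 × 0.706 × 9.8 × sin30.9° / 1.5 ≈ 1.18 N.

f ≈ 1.18 N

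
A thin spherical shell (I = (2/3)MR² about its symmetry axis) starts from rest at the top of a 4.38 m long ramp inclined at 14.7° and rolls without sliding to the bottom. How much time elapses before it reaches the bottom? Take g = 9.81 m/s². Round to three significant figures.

t ≈ 2.42 s

For this body I = (2/3)MR², i.e. k = I/(MR²) = 2/3.
Newton's second law down the slope: Mg sinθ − f = Ma. The torque equation fR = Iα (with α = a/R) gives f = kMa.
Hence a = g sinθ/(1+k) = 9.81×sin14.7°/1.667 = 1.494 m/s².
Starting from rest, L = ½at², so t = √(2L/a) = √(2×4.38/1.494) ≈ 2.42 s.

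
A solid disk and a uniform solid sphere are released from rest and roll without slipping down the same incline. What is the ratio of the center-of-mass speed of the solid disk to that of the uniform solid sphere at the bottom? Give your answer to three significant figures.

Each satisfies Mgh = ½(1+k)Mv² with k = I/(MR²), so v ∝ 1/√(1+k).
For the solid disk k = 0.5; for the uniform solid sphere k = 0.4.
v₁/v₂ = √((1+k₂)/(1+k₁)) = √(1.4/1.5) ≈ 0.966.

v_ratio ≈ 0.966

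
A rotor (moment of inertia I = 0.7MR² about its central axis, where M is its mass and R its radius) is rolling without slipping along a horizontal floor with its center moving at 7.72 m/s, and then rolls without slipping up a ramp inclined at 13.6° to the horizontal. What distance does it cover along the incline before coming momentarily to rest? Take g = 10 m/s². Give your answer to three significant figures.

With I = 0.7MR², the ratio k = I/(MR²) is 0.7.
Since it rolls without slipping, ω = v/R and KE = ½Mv² + ½Iω² = ½(1+k)Mv² = (17/20)Mv².
Setting this equal to Mgh gives the vertical rise h = (1+k)v₀²/(2g) = 1.7×7.72²/(2×10) = 5.066 m.
The distance along the slope is d = h/sinθ = 5.066/sin13.6° ≈ 21.5 m.

d ≈ 21.5 m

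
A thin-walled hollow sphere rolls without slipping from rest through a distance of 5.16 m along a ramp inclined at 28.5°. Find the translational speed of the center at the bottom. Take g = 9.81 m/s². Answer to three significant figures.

v ≈ 5.38 m/s

Here I = (2/3)MR², so the shape factor k = I/(MR²) = 2/3.
Rolling without slipping gives ω = v/R, so the total kinetic energy is ½Mv² + ½Iω² = ½(1+k)Mv² = (5/6)Mv².
The vertical drop is h = L sinθ = 5.16 × sin28.5° = 2.462 m.
Setting Mgh = (5/6)Mv² gives v = √(2gh/(1+k)) = √(2·9.81·2.462/1.667) ≈ 5.38 m/s.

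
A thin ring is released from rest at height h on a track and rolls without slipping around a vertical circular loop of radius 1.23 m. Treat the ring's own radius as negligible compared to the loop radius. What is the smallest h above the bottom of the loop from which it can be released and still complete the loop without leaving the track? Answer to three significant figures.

h_min ≈ 3.69 m

Here I = MR², so the shape factor k = I/(MR²) = 1.
At the top of the loop, the minimum-contact condition is Mg = Mv_top²/r, so v_top² = gr.
With ω = v/R, the kinetic energy at speed v is ½(1+k)Mv² = Mv².
Energy conservation from release (height h) to the top (height 2r): Mgh = Mg(2r) + M·gr.
Thus h_min = 2r + (1+k)r/2 = r(2 + 2/2) = 1.23 × 3 ≈ 3.69 m.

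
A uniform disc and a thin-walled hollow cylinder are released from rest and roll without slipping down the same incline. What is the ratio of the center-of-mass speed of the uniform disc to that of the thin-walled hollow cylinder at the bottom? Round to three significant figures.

Each satisfies Mgh = ½(1+k)Mv² with k = I/(MR²), so v ∝ 1/√(1+k).
For the uniform disc k = 0.5; for the thin-walled hollow cylinder k = 1.
v₁/v₂ = √((1+k₂)/(1+k₁)) = √(2/1.5) ≈ 1.15.

v_ratio ≈ 1.15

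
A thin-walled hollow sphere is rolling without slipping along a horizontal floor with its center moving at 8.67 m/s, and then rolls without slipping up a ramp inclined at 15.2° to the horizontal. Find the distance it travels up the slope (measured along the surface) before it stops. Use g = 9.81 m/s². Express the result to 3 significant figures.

Here I = (2/3)MR², so the shape factor k = I/(MR²) = 2/3.
The rolling condition ω = v/R makes the rotational term ½I(v/R)² = ½kMv², so KE_total = ½(1+k)Mv² = (5/6)Mv².
Setting this equal to Mgh gives the vertical rise h = (1+k)v₀²/(2g) = 1.667×8.67²/(2×9.81) = 6.385 m.
The distance along the slope is d = h/sinθ = 6.385/sin15.2° ≈ 24.4 m.

d ≈ 24.4 m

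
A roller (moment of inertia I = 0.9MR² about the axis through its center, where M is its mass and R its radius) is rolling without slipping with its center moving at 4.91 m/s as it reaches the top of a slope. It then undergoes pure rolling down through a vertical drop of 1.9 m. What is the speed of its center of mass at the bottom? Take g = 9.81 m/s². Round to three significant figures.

Here I = 0.9MR², so the shape factor k = I/(MR²) = 0.9.
Pure rolling means v = ωR; then KE = ½Mv² + ½I(v/R)² = ½(1+k)Mv² = (19/20)Mv².
Energy conservation: (19/20)Mv₀² + Mgh = (19/20)Mv², so v² = v₀² + 2gh/(1+k).
v = √(4.91² + 2×9.81×1.9/1.9) = √43.73 ≈ 6.61 m/s.

v ≈ 6.61 m/s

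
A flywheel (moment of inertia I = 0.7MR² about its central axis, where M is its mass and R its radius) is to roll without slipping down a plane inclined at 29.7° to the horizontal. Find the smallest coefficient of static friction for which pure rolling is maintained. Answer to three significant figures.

The moment of inertia is 0.7MR², giving k ≡ I/(MR²) = 0.7.
Along the incline Mg sinθ − f = Ma, and torque about the center fR = Iα = kMR²(a/R) gives f = kMa.
These give a = g sinθ/(1+k) and the required friction f = kMg sinθ/(1+k).
With N = Mg cosθ, the no-slip condition f ≤ μN gives μ_min = f/N = k tanθ/(1+k).
μ_min = 0.7 × tan29.7° / 1.7 ≈ 0.235.

μ_min ≈ 0.235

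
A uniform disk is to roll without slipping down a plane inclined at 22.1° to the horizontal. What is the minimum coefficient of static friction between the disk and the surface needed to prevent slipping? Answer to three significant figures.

μ_min ≈ 0.135

The moment of inertia is (1/2)MR², giving k ≡ I/(MR²) = 0.5.
Along the incline Mg sinθ − f = Ma, and torque about the center fR = Iα = kMR²(a/R) gives f = kMa.
These give a = g sinθ/(1+k) and the required friction f = kMg sinθ/(1+k).
The normal force is N = Mg cosθ, so μ_min = f/N = k tanθ/(1+k).
μ_min = 0.5 × tan22.1° / 1.5 ≈ 0.135.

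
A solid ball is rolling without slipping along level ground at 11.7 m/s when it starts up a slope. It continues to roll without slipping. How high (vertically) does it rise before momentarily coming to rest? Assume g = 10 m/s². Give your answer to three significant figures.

With I = (2/5)MR², the ratio k = I/(MR²) is 0.4.
Pure rolling means v = ωR; then KE = ½Mv² + ½I(v/R)² = ½(1+k)Mv² = (7/10)Mv².
All of this converts to potential energy at the highest point: (7/10)Mv₀² = Mgh.
Thus h = (1+k)v₀²/(2g) = 1.4 × 11.7² / (2 × 10) ≈ 9.58 m.

h ≈ 9.58 m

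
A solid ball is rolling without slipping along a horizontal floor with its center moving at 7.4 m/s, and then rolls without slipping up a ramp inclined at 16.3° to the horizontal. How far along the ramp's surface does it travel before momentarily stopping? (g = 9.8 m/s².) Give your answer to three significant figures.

d ≈ 13.9 m

Here I = (2/5)MR², so the shape factor k = I/(MR²) = 0.4.
Since it rolls without slipping, ω = v/R and KE = ½Mv² + ½Iω² = ½(1+k)Mv² = (7/10)Mv².
Setting this equal to Mgh gives the vertical rise h = (1+k)v₀²/(2g) = 1.4×7.4²/(2×9.8) = 3.911 m.
The distance along the slope is d = h/sinθ = 3.911/sin16.3° ≈ 13.9 m.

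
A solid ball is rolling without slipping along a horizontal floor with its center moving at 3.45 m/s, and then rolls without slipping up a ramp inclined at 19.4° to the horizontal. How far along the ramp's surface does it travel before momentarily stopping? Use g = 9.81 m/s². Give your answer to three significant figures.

The moment of inertia is (2/5)MR², giving k ≡ I/(MR²) = 0.4.
The rolling condition ω = v/R makes the rotational term ½I(v/R)² = ½kMv², so KE_total = ½(1+k)Mv² = (7/10)Mv².
Setting this equal to Mgh gives the vertical rise h = (1+k)v₀²/(2g) = 1.4×3.45²/(2×9.81) = 0.8493 m.
The distance along the slope is d = h/sinθ = 0.8493/sin19.4° ≈ 2.56 m.

d ≈ 2.56 m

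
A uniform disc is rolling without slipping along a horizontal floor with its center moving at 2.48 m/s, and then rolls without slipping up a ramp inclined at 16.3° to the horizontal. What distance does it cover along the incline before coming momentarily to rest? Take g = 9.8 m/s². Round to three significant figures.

d ≈ 1.68 m

Here I = (1/2)MR², so the shape factor k = I/(MR²) = 0.5.
Pure rolling means v = ωR; then KE = ½Mv² + ½I(v/R)² = ½(1+k)Mv² = (3/4)Mv².
Setting this equal to Mgh gives the vertical rise h = (1+k)v₀²/(2g) = 1.5×2.48²/(2×9.8) = 0.4707 m.
The distance along the slope is d = h/sinθ = 0.4707/sin16.3° ≈ 1.68 m.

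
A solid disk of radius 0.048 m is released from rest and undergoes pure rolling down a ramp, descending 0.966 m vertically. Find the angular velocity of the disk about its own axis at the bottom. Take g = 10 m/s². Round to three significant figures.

ω ≈ 74.8 rad/s

Here I = (1/2)MR², so the shape factor k = I/(MR²) = 0.5.
The rolling condition ω = v/R makes the rotational term ½I(v/R)² = ½kMv², so KE_total = ½(1+k)Mv² = (3/4)Mv².
Energy conservation Mgh = ½(1+k)Mv² gives v = √(2gh/(1+k)) = √(2 × 10 × 0.966 / 1.5) = 3.589 m/s.
Then ω = v/R = 3.589 / 0.048 ≈ 74.8 rad/s.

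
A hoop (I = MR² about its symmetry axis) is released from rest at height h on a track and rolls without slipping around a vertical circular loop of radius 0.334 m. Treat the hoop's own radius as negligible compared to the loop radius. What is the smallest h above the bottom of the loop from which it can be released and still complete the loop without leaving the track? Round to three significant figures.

h_min ≈ 1.00 m

Here I = MR², so the shape factor k = I/(MR²) = 1.
At the top of the loop, the minimum-contact condition is Mg = Mv_top²/r, so v_top² = gr.
With ω = v/R, the kinetic energy at speed v is ½(1+k)Mv² = Mv².
Energy conservation from release (height h) to the top (height 2r): Mgh = Mg(2r) + M·gr.
Thus h_min = 2r + (1+k)r/2 = r(2 + 2/2) = 0.334 × 3 ≈ 1.00 m.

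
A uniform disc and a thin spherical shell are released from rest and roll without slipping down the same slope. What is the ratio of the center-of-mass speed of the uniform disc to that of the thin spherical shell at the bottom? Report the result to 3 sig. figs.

v_ratio ≈ 1.05

Each satisfies Mgh = ½(1+k)Mv² with k = I/(MR²), so v ∝ 1/√(1+k).
For the uniform disc k = 0.5; for the thin spherical shell k = 2/3.
v₁/v₂ = √((1+k₂)/(1+k₁)) = √(1.667/1.5) ≈ 1.05.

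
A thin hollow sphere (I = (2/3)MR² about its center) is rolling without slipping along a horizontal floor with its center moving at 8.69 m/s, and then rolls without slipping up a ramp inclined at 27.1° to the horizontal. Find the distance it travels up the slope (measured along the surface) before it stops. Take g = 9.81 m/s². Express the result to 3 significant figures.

d ≈ 14.1 m

Here I = (2/3)MR², so the shape factor k = I/(MR²) = 2/3.
Since it rolls without slipping, ω = v/R and KE = ½Mv² + ½Iω² = ½(1+k)Mv² = (5/6)Mv².
Setting this equal to Mgh gives the vertical rise h = (1+k)v₀²/(2g) = 1.667×8.69²/(2×9.81) = 6.415 m.
Along the incline, d = h/sinθ = 6.415/sin27.1° ≈ 14.1 m.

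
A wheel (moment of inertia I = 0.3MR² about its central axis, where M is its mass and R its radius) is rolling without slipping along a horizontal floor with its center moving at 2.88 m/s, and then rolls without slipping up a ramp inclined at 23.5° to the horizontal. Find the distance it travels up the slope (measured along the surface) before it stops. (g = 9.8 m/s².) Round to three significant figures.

d ≈ 1.38 m

For this body I = 0.3MR², i.e. k = I/(MR²) = 0.3.
Pure rolling means v = ωR; then KE = ½Mv² + ½I(v/R)² = ½(1+k)Mv² = (13/20)Mv².
Setting this equal to Mgh gives the vertical rise h = (1+k)v₀²/(2g) = 1.3×2.88²/(2×9.8) = 0.5501 m.
Along the incline, d = h/sinθ = 0.5501/sin23.5° ≈ 1.38 m.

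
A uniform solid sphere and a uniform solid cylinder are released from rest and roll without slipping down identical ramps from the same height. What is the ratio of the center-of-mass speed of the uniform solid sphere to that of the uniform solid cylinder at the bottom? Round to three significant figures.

v_ratio ≈ 1.04

Each satisfies Mgh = ½(1+k)Mv² with k = I/(MR²), so v ∝ 1/√(1+k).
For the uniform solid sphere k = 0.4; for the uniform solid cylinder k = 0.5.
v₁/v₂ = √((1+k₂)/(1+k₁)) = √(1.5/1.4) ≈ 1.04.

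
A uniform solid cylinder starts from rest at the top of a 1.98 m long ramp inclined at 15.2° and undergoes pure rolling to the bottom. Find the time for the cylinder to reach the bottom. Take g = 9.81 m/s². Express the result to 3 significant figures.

For this body I = (1/2)MR², i.e. k = I/(MR²) = 0.5.
Newton's second law down the slope: Mg sinθ − f = Ma. The torque equation fR = Iα (with α = a/R) gives f = kMa.
Hence a = g sinθ/(1+k) = 9.81×sin15.2°/1.5 = 1.715 m/s².
With constant a from rest, t = √(2L/a) = √(2·1.98/1.715) ≈ 1.52 s.

t ≈ 1.52 s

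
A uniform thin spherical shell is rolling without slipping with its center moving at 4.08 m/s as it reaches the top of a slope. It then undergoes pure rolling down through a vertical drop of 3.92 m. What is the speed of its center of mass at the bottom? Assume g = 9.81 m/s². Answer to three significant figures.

The moment of inertia is (2/3)MR², giving k ≡ I/(MR²) = 2/3.
Rolling without slipping gives ω = v/R, so the total kinetic energy is ½Mv² + ½Iω² = ½(1+k)Mv² = (5/6)Mv².
Energy conservation: (5/6)Mv₀² + Mgh = (5/6)Mv², so v² = v₀² + 2gh/(1+k).
v = √(4.08² + 2×9.81×3.92/1.667) = √62.79 ≈ 7.92 m/s.

v ≈ 7.92 m/s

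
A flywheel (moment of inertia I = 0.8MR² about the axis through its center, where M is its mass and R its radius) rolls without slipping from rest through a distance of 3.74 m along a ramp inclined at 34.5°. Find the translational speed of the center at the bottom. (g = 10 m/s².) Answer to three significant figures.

For this body I = 0.8MR², i.e. k = I/(MR²) = 0.8.
Since it rolls without slipping, ω = v/R and KE = ½Mv² + ½Iω² = ½(1+k)Mv² = (9/10)Mv².
The vertical drop is h = L sinθ = 3.74 × sin34.5° = 2.118 m.
Setting Mgh = (9/10)Mv² gives v = √(2gh/(1+k)) = √(2·10·2.118/1.8) ≈ 4.85 m/s.

v ≈ 4.85 m/s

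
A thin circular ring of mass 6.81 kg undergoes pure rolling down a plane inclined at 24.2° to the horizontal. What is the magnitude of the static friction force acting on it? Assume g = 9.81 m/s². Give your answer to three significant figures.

With I = MR², the ratio k = I/(MR²) is 1.
Newton's second law down the slope: Mg sinθ − f = Ma. The torque equation fR = Iα (with α = a/R) gives f = kMa.
Combining, a = g sinθ/(1+k) and f = kMa = kMg sinθ/(1+k).
f = 1 × 6.81 × 9.81 × sin24.2° / 2 ≈ 13.7 N.

f ≈ 13.7 N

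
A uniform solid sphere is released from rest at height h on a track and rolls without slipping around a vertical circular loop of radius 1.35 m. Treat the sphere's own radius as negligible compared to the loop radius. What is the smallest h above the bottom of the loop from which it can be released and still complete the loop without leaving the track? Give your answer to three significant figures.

The moment of inertia is (2/5)MR², giving k ≡ I/(MR²) = 0.4.
At the top, contact is just lost when gravity alone supplies the centripetal force: Mg = Mv_top²/r, i.e. v_top² = gr.
With ω = v/R, the kinetic energy at speed v is ½(1+k)Mv² = (7/10)Mv².
Energy conservation from release (height h) to the top (height 2r): Mgh = Mg(2r) + (7/10)M·gr.
Thus h_min = 2r + (1+k)r/2 = r(2 + 1.4/2) = 1.35 × 2.7 ≈ 3.65 m.

h_min ≈ 3.65 m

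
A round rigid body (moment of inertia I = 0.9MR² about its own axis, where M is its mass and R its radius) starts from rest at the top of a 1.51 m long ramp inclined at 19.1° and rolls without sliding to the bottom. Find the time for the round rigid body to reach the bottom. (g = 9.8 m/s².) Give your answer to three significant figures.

Here I = 0.9MR², so the shape factor k = I/(MR²) = 0.9.
Newton's second law down the slope: Mg sinθ − f = Ma. The torque equation fR = Iα (with α = a/R) gives f = kMa.
Hence a = g sinθ/(1+k) = 9.8×sin19.1°/1.9 = 1.688 m/s².
With constant a from rest, t = √(2L/a) = √(2·1.51/1.688) ≈ 1.34 s.

t ≈ 1.34 s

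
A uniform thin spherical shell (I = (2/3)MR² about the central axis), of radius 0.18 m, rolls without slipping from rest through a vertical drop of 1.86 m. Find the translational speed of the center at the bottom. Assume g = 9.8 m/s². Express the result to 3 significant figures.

With I = (2/3)MR², the ratio k = I/(MR²) is 2/3.
Rolling without slipping gives ω = v/R, so the total kinetic energy is ½Mv² + ½Iω² = ½(1+k)Mv² = (5/6)Mv².
Setting Mgh = (5/6)Mv² gives v = √(2gh/(1+k)) = √(2·9.8·1.86/1.667) ≈ 4.68 m/s.

v ≈ 4.68 m/s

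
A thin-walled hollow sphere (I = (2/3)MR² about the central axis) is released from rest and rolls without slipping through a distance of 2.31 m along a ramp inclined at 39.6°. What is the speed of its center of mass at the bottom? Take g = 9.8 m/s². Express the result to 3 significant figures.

v ≈ 4.16 m/s

For this body I = (2/3)MR², i.e. k = I/(MR²) = 2/3.
Pure rolling means v = ωR; then KE = ½Mv² + ½I(v/R)² = ½(1+k)Mv² = (5/6)Mv².
The vertical drop is h = L sinθ = 2.31 × sin39.6° = 1.472 m.
Setting Mgh = (5/6)Mv² gives v = √(2gh/(1+k)) = √(2·9.8·1.472/1.667) ≈ 4.16 m/s.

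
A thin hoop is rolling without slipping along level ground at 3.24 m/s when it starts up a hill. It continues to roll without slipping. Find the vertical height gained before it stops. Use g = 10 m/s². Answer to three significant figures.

h ≈ 1.05 m

For this body I = MR², i.e. k = I/(MR²) = 1.
Rolling without slipping gives ω = v/R, so the total kinetic energy is ½Mv² + ½Iω² = ½(1+k)Mv² = Mv².
All of this converts to potential energy at the highest point: Mv₀² = Mgh.
Thus h = (1+k)v₀²/(2g) = 2 × 3.24² / (2 × 10) ≈ 1.05 m.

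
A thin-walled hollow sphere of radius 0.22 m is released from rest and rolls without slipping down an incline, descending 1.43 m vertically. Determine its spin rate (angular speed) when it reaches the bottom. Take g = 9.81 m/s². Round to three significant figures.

ω ≈ 18.6 rad/s

For this body I = (2/3)MR², i.e. k = I/(MR²) = 2/3.
Pure rolling means v = ωR; then KE = ½Mv² + ½I(v/R)² = ½(1+k)Mv² = (5/6)Mv².
Energy conservation Mgh = ½(1+k)Mv² gives v = √(2gh/(1+k)) = √(2 × 9.81 × 1.43 / 1.667) = 4.103 m/s.
The angular speed follows from ω = v/R = 4.103/0.22 ≈ 18.6 rad/s.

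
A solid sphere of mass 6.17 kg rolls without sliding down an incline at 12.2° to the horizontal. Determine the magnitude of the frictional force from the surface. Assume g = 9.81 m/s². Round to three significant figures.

f ≈ 3.65 N

For this body I = (2/5)MR², i.e. k = I/(MR²) = 0.4.
Translational: Mg sinθ − f = Ma. Rotational about the CM: fR = Iα = kMRa, so f = kMa.
Combining, a = g sinθ/(1+k) and f = kMa = kMg sinθ/(1+k).
f = 0.4 × 6.17 × 9.81 × sin12.2° / 1.4 ≈ 3.65 N.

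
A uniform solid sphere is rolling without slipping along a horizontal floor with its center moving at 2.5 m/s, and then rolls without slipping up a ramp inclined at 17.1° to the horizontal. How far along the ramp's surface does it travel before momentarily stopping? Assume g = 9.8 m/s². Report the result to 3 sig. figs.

The moment of inertia is (2/5)MR², giving k ≡ I/(MR²) = 0.4.
The rolling condition ω = v/R makes the rotational term ½I(v/R)² = ½kMv², so KE_total = ½(1+k)Mv² = (7/10)Mv².
Setting this equal to Mgh gives the vertical rise h = (1+k)v₀²/(2g) = 1.4×2.5²/(2×9.8) = 0.4464 m.
Along the incline, d = h/sinθ = 0.4464/sin17.1° ≈ 1.52 m.

d ≈ 1.52 m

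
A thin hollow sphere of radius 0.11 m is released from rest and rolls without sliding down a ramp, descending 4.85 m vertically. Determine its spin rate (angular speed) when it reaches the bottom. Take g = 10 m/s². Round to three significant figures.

For this body I = (2/3)MR², i.e. k = I/(MR²) = 2/3.
Pure rolling means v = ωR; then KE = ½Mv² + ½I(v/R)² = ½(1+k)Mv² = (5/6)Mv².
Energy conservation Mgh = ½(1+k)Mv² gives v = √(2gh/(1+k)) = √(2 × 10 × 4.85 / 1.667) = 7.629 m/s.
Then ω = v/R = 7.629 / 0.11 ≈ 69.4 rad/s.

ω ≈ 69.4 rad/s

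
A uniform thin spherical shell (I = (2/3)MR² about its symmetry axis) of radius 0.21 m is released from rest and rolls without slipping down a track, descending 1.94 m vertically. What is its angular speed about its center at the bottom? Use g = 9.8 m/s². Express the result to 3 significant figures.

With I = (2/3)MR², the ratio k = I/(MR²) is 2/3.
Rolling without slipping gives ω = v/R, so the total kinetic energy is ½Mv² + ½Iω² = ½(1+k)Mv² = (5/6)Mv².
Energy conservation Mgh = ½(1+k)Mv² gives v = √(2gh/(1+k)) = √(2 × 9.8 × 1.94 / 1.667) = 4.776 m/s.
The angular speed follows from ω = v/R = 4.776/0.21 ≈ 22.7 rad/s.

ω ≈ 22.7 rad/s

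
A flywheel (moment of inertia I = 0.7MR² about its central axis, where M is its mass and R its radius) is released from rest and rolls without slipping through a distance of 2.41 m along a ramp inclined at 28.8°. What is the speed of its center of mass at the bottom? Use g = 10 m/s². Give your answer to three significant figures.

For this body I = 0.7MR², i.e. k = I/(MR²) = 0.7.
The rolling condition ω = v/R makes the rotational term ½I(v/R)² = ½kMv², so KE_total = ½(1+k)Mv² = (17/20)Mv².
The vertical drop is h = L sinθ = 2.41 × sin28.8° = 1.161 m.
Energy conservation: Mgh = (17/20)Mv², so v = √(2gh/(1+k)) = √(2 × 10 × 1.161 / 1.7) ≈ 3.70 m/s.

v ≈ 3.70 m/s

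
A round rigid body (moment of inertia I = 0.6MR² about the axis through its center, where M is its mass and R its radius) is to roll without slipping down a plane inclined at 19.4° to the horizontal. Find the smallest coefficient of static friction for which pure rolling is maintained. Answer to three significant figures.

For this body I = 0.6MR², i.e. k = I/(MR²) = 0.6.
Newton's second law down the slope: Mg sinθ − f = Ma. The torque equation fR = Iα (with α = a/R) gives f = kMa.
These give a = g sinθ/(1+k) and the required friction f = kMg sinθ/(1+k).
The normal force is N = Mg cosθ, so μ_min = f/N = k tanθ/(1+k).
μ_min = 0.6 × tan19.4° / 1.6 ≈ 0.132.

μ_min ≈ 0.132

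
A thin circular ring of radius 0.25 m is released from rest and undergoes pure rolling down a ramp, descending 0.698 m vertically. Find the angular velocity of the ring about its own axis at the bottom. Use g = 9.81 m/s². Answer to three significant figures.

ω ≈ 10.5 rad/s

With I = MR², the ratio k = I/(MR²) is 1.
Pure rolling means v = ωR; then KE = ½Mv² + ½I(v/R)² = ½(1+k)Mv² = Mv².
Energy conservation Mgh = ½(1+k)Mv² gives v = √(2gh/(1+k)) = √(2 × 9.81 × 0.698 / 2) = 2.617 m/s.
The angular speed follows from ω = v/R = 2.617/0.25 ≈ 10.5 rad/s.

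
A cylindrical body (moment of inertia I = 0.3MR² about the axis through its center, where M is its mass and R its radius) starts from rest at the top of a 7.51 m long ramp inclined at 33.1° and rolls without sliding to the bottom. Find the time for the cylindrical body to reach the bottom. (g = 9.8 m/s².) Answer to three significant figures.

t ≈ 1.91 s

The moment of inertia is 0.3MR², giving k ≡ I/(MR²) = 0.3.
Along the incline Mg sinθ − f = Ma, and torque about the center fR = Iα = kMR²(a/R) gives f = kMa.
Hence a = g sinθ/(1+k) = 9.8×sin33.1°/1.3 = 4.117 m/s².
Starting from rest, L = ½at², so t = √(2L/a) = √(2×7.51/4.117) ≈ 1.91 s.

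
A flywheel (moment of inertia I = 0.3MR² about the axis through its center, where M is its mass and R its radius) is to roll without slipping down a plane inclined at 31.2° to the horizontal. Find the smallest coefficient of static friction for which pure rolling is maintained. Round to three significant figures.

The moment of inertia is 0.3MR², giving k ≡ I/(MR²) = 0.3.
Translational: Mg sinθ − f = Ma. Rotational about the CM: fR = Iα = kMRa, so f = kMa.
These give a = g sinθ/(1+k) and the required friction f = kMg sinθ/(1+k).
With N = Mg cosθ, the no-slip condition f ≤ μN gives μ_min = f/N = k tanθ/(1+k).
μ_min = 0.3 × tan31.2° / 1.3 ≈ 0.140.

μ_min ≈ 0.140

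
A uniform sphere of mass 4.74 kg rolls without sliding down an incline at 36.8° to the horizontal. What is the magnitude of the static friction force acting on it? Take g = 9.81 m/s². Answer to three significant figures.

The moment of inertia is (2/5)MR², giving k ≡ I/(MR²) = 0.4.
Along the incline Mg sinθ − f = Ma, and torque about the center fR = Iα = kMR²(a/R) gives f = kMa.
Combining, a = g sinθ/(1+k) and f = kMa = kMg sinθ/(1+k).
f = 0.4 × 4.74 × 9.81 × sin36.8° / 1.4 ≈ 7.96 N.

f ≈ 7.96 N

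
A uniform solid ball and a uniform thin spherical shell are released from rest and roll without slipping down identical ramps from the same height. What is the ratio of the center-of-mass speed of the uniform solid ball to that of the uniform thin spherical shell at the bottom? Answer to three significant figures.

v_ratio ≈ 1.09

Each satisfies Mgh = ½(1+k)Mv² with k = I/(MR²), so v ∝ 1/√(1+k).
For the uniform solid ball k = 0.4; for the uniform thin spherical shell k = 2/3.
v₁/v₂ = √((1+k₂)/(1+k₁)) = √(1.667/1.4) ≈ 1.09.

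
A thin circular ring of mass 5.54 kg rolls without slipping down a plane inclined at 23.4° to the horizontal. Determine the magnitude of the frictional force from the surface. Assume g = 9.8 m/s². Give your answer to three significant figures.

With I = MR², the ratio k = I/(MR²) is 1.
Newton's second law down the slope: Mg sinθ − f = Ma. The torque equation fR = Iα (with α = a/R) gives f = kMa.
Combining, a = g sinθ/(1+k) and f = kMa = kMg sinθ/(1+k).
f = 1 × 5.54 × 9.8 × sin23.4° / 2 ≈ 10.8 N.

f ≈ 10.8 N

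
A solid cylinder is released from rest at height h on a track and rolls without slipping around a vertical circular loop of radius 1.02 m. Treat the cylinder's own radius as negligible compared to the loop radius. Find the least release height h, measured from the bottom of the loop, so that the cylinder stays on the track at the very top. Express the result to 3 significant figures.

h_min ≈ 2.81 m

The moment of inertia is (1/2)MR², giving k ≡ I/(MR²) = 0.5.
At the top of the loop, the minimum-contact condition is Mg = Mv_top²/r, so v_top² = gr.
With ω = v/R, the kinetic energy at speed v is ½(1+k)Mv² = (3/4)Mv².
Energy conservation from release (height h) to the top (height 2r): Mgh = Mg(2r) + (3/4)M·gr.
Thus h_min = 2r + (1+k)r/2 = r(2 + 1.5/2) = 1.02 × 2.75 ≈ 2.81 m.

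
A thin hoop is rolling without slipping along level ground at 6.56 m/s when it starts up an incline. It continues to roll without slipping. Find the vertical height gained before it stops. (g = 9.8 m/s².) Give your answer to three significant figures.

h ≈ 4.39 m

Here I = MR², so the shape factor k = I/(MR²) = 1.
Pure rolling means v = ωR; then KE = ½Mv² + ½I(v/R)² = ½(1+k)Mv² = Mv².
All of this converts to potential energy at the highest point: Mv₀² = Mgh.
Thus h = (1+k)v₀²/(2g) = 2 × 6.56² / (2 × 9.8) ≈ 4.39 m.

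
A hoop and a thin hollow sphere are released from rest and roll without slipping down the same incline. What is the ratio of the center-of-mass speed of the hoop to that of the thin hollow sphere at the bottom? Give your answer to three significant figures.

Each satisfies Mgh = ½(1+k)Mv² with k = I/(MR²), so v ∝ 1/√(1+k).
For the hoop k = 1; for the thin hollow sphere k = 2/3.
v₁/v₂ = √((1+k₂)/(1+k₁)) = √(1.667/2) ≈ 0.913.

v_ratio ≈ 0.913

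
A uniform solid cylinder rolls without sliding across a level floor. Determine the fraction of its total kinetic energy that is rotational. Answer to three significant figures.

The moment of inertia is (1/2)MR², giving k ≡ I/(MR²) = 0.5.
With ω = v/R, KE_trans = ½Mv² and KE_rot = ½Iω² = ½kMv², so KE_total = ½(1+k)Mv².
The rotational fraction is therefore k/(1+k) = 0.5/1.5 ≈ 0.333.

fraction ≈ 0.333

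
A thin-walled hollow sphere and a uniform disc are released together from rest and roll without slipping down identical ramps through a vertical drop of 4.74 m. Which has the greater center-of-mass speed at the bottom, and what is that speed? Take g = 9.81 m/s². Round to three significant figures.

the uniform disc, at v ≈ 7.87 m/s

For rolling without slipping, Mgh = ½(1+k)Mv² where k = I/(MR²), so v = √(2gh/(1+k)).
Thin-walled hollow sphere: k = 2/3, giving v = √(2×9.81×4.74/1.667) = 7.47 m/s.
Uniform disc: k = 0.5, giving v = √(2×9.81×4.74/1.5) = 7.874 m/s.
The smaller k wins: the uniform disc, at ≈ 7.87 m/s.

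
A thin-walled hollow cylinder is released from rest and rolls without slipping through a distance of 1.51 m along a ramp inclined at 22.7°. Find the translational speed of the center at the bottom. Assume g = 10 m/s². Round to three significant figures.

For this body I = MR², i.e. k = I/(MR²) = 1.
Since it rolls without slipping, ω = v/R and KE = ½Mv² + ½Iω² = ½(1+k)Mv² = Mv².
The vertical drop is h = L sinθ = 1.51 × sin22.7° = 0.5827 m.
Energy conservation: Mgh = Mv², so v = √(2gh/(1+k)) = √(2 × 10 × 0.5827 / 2) ≈ 2.41 m/s.

v ≈ 2.41 m/s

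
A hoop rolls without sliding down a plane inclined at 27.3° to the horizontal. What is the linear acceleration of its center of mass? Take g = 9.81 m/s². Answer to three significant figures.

For this body I = MR², i.e. k = I/(MR²) = 1.
Newton's second law down the slope: Mg sinθ − f = Ma. The torque equation fR = Iα (with α = a/R) gives f = kMa.
Eliminating f: Mg sinθ = (1+k)Ma, so a = g sinθ/(1+k) = 9.81 × sin27.3° / 2 ≈ 2.25 m/s².

a ≈ 2.25 m/s²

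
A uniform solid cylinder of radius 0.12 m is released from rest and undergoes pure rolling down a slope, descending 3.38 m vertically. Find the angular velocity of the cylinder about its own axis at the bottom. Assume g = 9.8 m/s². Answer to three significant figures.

For this body I = (1/2)MR², i.e. k = I/(MR²) = 0.5.
Rolling without slipping gives ω = v/R, so the total kinetic energy is ½Mv² + ½Iω² = ½(1+k)Mv² = (3/4)Mv².
Energy conservation Mgh = ½(1+k)Mv² gives v = √(2gh/(1+k)) = √(2 × 9.8 × 3.38 / 1.5) = 6.646 m/s.
Then ω = v/R = 6.646 / 0.12 ≈ 55.4 rad/s.

ω ≈ 55.4 rad/s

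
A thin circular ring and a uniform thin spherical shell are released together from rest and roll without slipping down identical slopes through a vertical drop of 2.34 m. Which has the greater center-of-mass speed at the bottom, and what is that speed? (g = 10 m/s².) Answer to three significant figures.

the uniform thin spherical shell, at v ≈ 5.30 m/s

For rolling without slipping, Mgh = ½(1+k)Mv² where k = I/(MR²), so v = √(2gh/(1+k)).
Thin circular ring: k = 1, giving v = √(2×10×2.34/2) = 4.837 m/s.
Uniform thin spherical shell: k = 2/3, giving v = √(2×10×2.34/1.667) = 5.299 m/s.
The smaller k wins: the uniform thin spherical shell, at ≈ 5.30 m/s.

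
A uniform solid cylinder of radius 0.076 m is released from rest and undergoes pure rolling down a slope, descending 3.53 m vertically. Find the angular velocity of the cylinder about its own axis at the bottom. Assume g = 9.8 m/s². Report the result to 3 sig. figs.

Here I = (1/2)MR², so the shape factor k = I/(MR²) = 0.5.
The rolling condition ω = v/R makes the rotational term ½I(v/R)² = ½kMv², so KE_total = ½(1+k)Mv² = (3/4)Mv².
Energy conservation Mgh = ½(1+k)Mv² gives v = √(2gh/(1+k)) = √(2 × 9.8 × 3.53 / 1.5) = 6.792 m/s.
Then ω = v/R = 6.792 / 0.076 ≈ 89.4 rad/s.

ω ≈ 89.4 rad/s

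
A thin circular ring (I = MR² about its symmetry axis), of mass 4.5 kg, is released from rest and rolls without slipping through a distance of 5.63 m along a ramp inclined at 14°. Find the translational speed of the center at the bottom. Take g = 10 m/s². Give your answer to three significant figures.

v ≈ 3.69 m/s

For this body I = MR², i.e. k = I/(MR²) = 1.
Since it rolls without slipping, ω = v/R and KE = ½Mv² + ½Iω² = ½(1+k)Mv² = Mv².
The vertical drop is h = L sinθ = 5.63 × sin14° = 1.362 m.
Energy conservation: Mgh = Mv², so v = √(2gh/(1+k)) = √(2 × 10 × 1.362 / 2) ≈ 3.69 m/s.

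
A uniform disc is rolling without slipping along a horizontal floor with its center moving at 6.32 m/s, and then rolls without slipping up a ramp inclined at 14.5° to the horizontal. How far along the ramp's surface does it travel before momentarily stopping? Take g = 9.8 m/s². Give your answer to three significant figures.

The moment of inertia is (1/2)MR², giving k ≡ I/(MR²) = 0.5.
Since it rolls without slipping, ω = v/R and KE = ½Mv² + ½Iω² = ½(1+k)Mv² = (3/4)Mv².
Setting this equal to Mgh gives the vertical rise h = (1+k)v₀²/(2g) = 1.5×6.32²/(2×9.8) = 3.057 m.
Along the incline, d = h/sinθ = 3.057/sin14.5° ≈ 12.2 m.

d ≈ 12.2 m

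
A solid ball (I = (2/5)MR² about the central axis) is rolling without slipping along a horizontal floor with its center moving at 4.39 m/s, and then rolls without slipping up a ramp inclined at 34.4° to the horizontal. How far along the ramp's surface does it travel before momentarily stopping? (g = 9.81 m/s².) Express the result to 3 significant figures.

d ≈ 2.43 m

The moment of inertia is (2/5)MR², giving k ≡ I/(MR²) = 0.4.
Rolling without slipping gives ω = v/R, so the total kinetic energy is ½Mv² + ½Iω² = ½(1+k)Mv² = (7/10)Mv².
Setting this equal to Mgh gives the vertical rise h = (1+k)v₀²/(2g) = 1.4×4.39²/(2×9.81) = 1.375 m.
Along the incline, d = h/sinθ = 1.375/sin34.4° ≈ 2.43 m.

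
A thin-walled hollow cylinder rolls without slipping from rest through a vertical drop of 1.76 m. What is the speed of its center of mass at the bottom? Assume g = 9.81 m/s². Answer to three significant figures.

v ≈ 4.16 m/s

The moment of inertia is MR², giving k ≡ I/(MR²) = 1.
Since it rolls without slipping, ω = v/R and KE = ½Mv² + ½Iω² = ½(1+k)Mv² = Mv².
Energy conservation: Mgh = Mv², so v = √(2gh/(1+k)) = √(2 × 9.81 × 1.76 / 2) ≈ 4.16 m/s.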